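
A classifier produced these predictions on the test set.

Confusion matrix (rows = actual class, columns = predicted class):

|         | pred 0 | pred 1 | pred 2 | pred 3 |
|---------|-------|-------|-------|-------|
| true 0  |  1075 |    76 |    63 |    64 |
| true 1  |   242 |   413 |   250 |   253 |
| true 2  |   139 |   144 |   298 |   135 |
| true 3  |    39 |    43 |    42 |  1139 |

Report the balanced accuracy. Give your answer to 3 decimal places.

0.629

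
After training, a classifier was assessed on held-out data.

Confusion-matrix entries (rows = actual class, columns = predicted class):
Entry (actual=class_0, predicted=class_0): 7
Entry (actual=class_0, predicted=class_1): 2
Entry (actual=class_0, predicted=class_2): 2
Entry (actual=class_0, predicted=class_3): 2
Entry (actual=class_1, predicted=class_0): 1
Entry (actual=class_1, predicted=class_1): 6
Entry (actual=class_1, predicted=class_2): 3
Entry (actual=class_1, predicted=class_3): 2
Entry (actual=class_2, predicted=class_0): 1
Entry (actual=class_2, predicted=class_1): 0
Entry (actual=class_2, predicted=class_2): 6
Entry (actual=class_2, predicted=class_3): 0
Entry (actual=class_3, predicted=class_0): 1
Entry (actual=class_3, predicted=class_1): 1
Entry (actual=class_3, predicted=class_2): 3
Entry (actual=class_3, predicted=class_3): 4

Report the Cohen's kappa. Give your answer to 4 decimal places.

Observed agreement pₒ = trace/N = 23/41 = 0.56098
Expected agreement pₑ = Σ (rowᵢ·colᵢ)/N² = (13·10 + 12·9 + 7·14 + 9·8)/41² = 0.24271
κ = (pₒ − pₑ)/(1 − pₑ) = (0.56098 − 0.24271)/(1 − 0.24271) = 0.4203

0.4203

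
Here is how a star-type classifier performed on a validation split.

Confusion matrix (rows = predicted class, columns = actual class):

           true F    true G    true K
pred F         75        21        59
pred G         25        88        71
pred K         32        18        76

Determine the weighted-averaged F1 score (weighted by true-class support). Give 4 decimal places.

Per-class F1 score (2·TP/(2·TP+FP+FN)):
  F: TP=75, FP=21+59=80, FN=25+32=57 → 150/287 = 0.52265
  G: TP=88, FP=25+71=96, FN=21+18=39 → 176/311 = 0.56592
  K: TP=76, FP=32+18=50, FN=59+71=130 → 152/332 = 0.45783
Weighted-F1 score = Σ (supportᵢ/N)·F1 scoreᵢ with N=465: (132/465)·0.52265 + (127/465)·0.56592 + (206/465)·0.45783 = 0.5058

0.5058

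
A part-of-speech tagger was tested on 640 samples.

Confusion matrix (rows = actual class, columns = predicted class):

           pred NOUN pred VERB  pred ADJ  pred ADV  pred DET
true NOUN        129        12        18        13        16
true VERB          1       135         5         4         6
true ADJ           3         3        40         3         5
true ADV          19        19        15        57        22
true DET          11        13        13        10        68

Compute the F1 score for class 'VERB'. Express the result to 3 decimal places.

One-vs-rest for 'VERB': TP = diagonal; FP = other classes predicted 'VERB'; FN = 'VERB' predicted as other.
F1 score = 2·TP/(2·TP+FP+FN).
VERB: TP=135, FP=12+3+19+13=47, FN=1+5+4+6=16 → 270/333 = 0.8108

0.811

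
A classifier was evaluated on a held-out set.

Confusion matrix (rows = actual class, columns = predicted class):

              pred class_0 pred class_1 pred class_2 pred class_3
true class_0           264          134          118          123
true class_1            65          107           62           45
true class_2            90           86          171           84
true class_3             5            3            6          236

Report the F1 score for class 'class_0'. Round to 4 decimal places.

0.4967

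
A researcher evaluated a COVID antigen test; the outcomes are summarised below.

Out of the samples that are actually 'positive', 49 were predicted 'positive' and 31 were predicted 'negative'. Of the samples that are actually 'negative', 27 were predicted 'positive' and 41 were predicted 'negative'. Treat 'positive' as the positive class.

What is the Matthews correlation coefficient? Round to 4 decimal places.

0.2148

MCC = (TP·TN − FP·FN) / √((TP+FP)(TP+FN)(TN+FP)(TN+FN))
Numerator = 49·41 − 27·31 = 1172
Denominator = √(76·80·68·72) = √29767680 = 5455.9765
MCC = 1172 / 5455.9765 = 0.2148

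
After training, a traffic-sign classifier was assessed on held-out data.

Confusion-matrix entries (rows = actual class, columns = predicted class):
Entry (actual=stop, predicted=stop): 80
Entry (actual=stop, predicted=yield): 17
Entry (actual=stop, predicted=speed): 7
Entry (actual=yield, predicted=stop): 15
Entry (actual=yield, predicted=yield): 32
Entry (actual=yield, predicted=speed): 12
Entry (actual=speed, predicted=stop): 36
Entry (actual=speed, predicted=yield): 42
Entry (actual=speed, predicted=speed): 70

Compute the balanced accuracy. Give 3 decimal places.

0.595

Balanced accuracy = mean of per-class recall.
  stop: recall = 80/104 = 0.7692
  yield: recall = 32/59 = 0.5424
  speed: recall = 70/148 = 0.4730
Mean = (0.7692 + 0.5424 + 0.4730) / 3 = 0.595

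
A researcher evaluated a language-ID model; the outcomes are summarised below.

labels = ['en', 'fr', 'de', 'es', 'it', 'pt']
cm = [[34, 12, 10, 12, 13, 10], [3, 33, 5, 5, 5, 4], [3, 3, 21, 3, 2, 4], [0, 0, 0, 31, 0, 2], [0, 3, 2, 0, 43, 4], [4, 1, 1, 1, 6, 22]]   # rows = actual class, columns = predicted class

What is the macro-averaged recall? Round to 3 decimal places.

Per-class recall (TP/(TP+FN)):
  en: TP=34, FN=12+10+12+13+10=57 → 34/91 = 0.3736
  fr: TP=33, FN=3+5+5+5+4=22 → 33/55 = 0.6000
  de: TP=21, FN=3+3+3+2+4=15 → 21/36 = 0.5833
  es: TP=31, FN=0+0+0+0+2=2 → 31/33 = 0.9394
  it: TP=43, FN=0+3+2+0+4=9 → 43/52 = 0.8269
  pt: TP=22, FN=4+1+1+1+6=13 → 22/35 = 0.6286
Macro-recall = mean = (0.3736 + 0.6000 + 0.5833 + 0.9394 + 0.8269 + 0.6286) / 6 = 0.659

0.659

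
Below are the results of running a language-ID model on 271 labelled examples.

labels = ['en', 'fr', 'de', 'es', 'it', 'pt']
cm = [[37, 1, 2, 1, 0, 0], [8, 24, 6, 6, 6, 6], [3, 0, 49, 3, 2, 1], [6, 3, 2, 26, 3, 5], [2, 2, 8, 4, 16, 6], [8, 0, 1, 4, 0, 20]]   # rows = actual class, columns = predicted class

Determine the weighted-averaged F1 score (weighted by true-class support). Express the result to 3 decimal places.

Per-class F1 score (2·TP/(2·TP+FP+FN)):
  en: TP=37, FP=8+3+6+2+8=27, FN=1+2+1+0+0=4 → 74/105 = 0.7048
  fr: TP=24, FP=1+0+3+2+0=6, FN=8+6+6+6+6=32 → 48/86 = 0.5581
  de: TP=49, FP=2+6+2+8+1=19, FN=3+0+3+2+1=9 → 98/126 = 0.7778
  es: TP=26, FP=1+6+3+4+4=18, FN=6+3+2+3+5=19 → 52/89 = 0.5843
  it: TP=16, FP=0+6+2+3+0=11, FN=2+2+8+4+6=22 → 32/65 = 0.4923
  pt: TP=20, FP=0+6+1+5+6=18, FN=8+0+1+4+0=13 → 40/71 = 0.5634
Weighted-F1 score = Σ (supportᵢ/N)·F1 scoreᵢ with N=271: (41/271)·0.7048 + (56/271)·0.5581 + (58/271)·0.7778 + (45/271)·0.5843 + (38/271)·0.4923 + (33/271)·0.5634 = 0.623

0.623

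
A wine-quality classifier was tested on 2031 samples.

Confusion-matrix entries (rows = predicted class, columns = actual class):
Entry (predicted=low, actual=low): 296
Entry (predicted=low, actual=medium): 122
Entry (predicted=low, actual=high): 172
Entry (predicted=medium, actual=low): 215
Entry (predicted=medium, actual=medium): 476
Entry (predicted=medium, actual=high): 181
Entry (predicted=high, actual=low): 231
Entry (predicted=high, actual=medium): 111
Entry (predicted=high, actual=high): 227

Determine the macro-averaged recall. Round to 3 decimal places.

Per-class recall (TP/(TP+FN)):
  low: TP=296, FN=215+231=446 → 296/742 = 0.3989
  medium: TP=476, FN=122+111=233 → 476/709 = 0.6714
  high: TP=227, FN=172+181=353 → 227/580 = 0.3914
Macro-recall = mean = (0.3989 + 0.6714 + 0.3914) / 3 = 0.487

0.487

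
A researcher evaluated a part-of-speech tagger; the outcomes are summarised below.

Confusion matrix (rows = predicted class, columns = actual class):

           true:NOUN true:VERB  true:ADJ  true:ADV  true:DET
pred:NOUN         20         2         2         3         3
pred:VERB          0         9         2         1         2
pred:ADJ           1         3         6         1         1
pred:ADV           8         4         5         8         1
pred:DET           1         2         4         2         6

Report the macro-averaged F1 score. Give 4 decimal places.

Per-class F1 score (2·TP/(2·TP+FP+FN)):
  NOUN: TP=20, FP=2+2+3+3=10, FN=0+1+8+1=10 → 40/60 = 0.66667
  VERB: TP=9, FP=0+2+1+2=5, FN=2+3+4+2=11 → 18/34 = 0.52941
  ADJ: TP=6, FP=1+3+1+1=6, FN=2+2+5+4=13 → 12/31 = 0.38710
  ADV: TP=8, FP=8+4+5+1=18, FN=3+1+1+2=7 → 16/41 = 0.39024
  DET: TP=6, FP=1+2+4+2=9, FN=3+2+1+1=7 → 12/28 = 0.42857
Macro-F1 score = mean = (0.66667 + 0.52941 + 0.38710 + 0.39024 + 0.42857) / 5 = 0.4804

0.4804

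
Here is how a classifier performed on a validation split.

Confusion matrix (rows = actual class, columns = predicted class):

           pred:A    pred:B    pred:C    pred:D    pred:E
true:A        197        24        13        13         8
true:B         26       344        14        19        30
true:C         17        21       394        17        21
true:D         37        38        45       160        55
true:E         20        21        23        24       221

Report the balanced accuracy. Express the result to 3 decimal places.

0.720

Balanced accuracy = mean of per-class recall.
  A: recall = 197/255 = 0.7725
  B: recall = 344/433 = 0.7945
  C: recall = 394/470 = 0.8383
  D: recall = 160/335 = 0.4776
  E: recall = 221/309 = 0.7152
Mean = (0.7725 + 0.7945 + 0.8383 + 0.4776 + 0.7152) / 5 = 0.720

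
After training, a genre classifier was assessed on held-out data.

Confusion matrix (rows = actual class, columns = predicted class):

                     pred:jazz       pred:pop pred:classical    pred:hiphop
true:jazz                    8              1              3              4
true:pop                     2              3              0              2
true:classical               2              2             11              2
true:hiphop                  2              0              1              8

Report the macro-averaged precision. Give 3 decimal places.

0.576

Per-class precision (TP/(TP+FP)):
  jazz: TP=8, FP=2+2+2=6 → 8/14 = 0.5714
  pop: TP=3, FP=1+2+0=3 → 3/6 = 0.5000
  classical: TP=11, FP=3+0+1=4 → 11/15 = 0.7333
  hiphop: TP=8, FP=4+2+2=8 → 8/16 = 0.5000
Macro-precision = mean = (0.5714 + 0.5000 + 0.7333 + 0.5000) / 4 = 0.576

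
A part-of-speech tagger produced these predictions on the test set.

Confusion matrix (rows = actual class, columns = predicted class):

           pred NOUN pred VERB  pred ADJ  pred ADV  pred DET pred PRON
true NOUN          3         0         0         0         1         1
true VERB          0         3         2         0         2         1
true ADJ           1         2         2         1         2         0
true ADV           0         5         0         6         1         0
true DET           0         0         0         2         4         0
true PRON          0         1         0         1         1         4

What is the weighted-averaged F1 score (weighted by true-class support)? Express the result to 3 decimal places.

0.483

Per-class F1 score (2·TP/(2·TP+FP+FN)):
  NOUN: TP=3, FP=0+1+0+0+0=1, FN=0+0+0+1+1=2 → 6/9 = 0.6667
  VERB: TP=3, FP=0+2+5+0+1=8, FN=0+2+0+2+1=5 → 6/19 = 0.3158
  ADJ: TP=2, FP=0+2+0+0+0=2, FN=1+2+1+2+0=6 → 4/12 = 0.3333
  ADV: TP=6, FP=0+0+1+2+1=4, FN=0+5+0+1+0=6 → 12/22 = 0.5455
  DET: TP=4, FP=1+2+2+1+1=7, FN=0+0+0+2+0=2 → 8/17 = 0.4706
  PRON: TP=4, FP=1+1+0+0+0=2, FN=0+1+0+1+1=3 → 8/13 = 0.6154
Weighted-F1 score = Σ (supportᵢ/N)·F1 scoreᵢ with N=46: (5/46)·0.6667 + (8/46)·0.3158 + (8/46)·0.3333 + (12/46)·0.5455 + (6/46)·0.4706 + (7/46)·0.6154 = 0.483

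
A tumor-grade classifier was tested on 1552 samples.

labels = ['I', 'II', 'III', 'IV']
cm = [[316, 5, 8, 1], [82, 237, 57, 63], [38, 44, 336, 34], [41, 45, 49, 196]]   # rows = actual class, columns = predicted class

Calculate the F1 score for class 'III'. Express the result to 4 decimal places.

One-vs-rest for 'III': TP = diagonal; FP = other classes predicted 'III'; FN = 'III' predicted as other.
F1 score = 2·TP/(2·TP+FP+FN).
III: TP=336, FP=8+57+49=114, FN=38+44+34=116 → 672/902 = 0.74501

0.7450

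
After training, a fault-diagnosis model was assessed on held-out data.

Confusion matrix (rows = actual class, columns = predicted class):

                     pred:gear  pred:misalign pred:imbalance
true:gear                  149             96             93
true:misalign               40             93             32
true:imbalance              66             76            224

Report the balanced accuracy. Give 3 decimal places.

Balanced accuracy = mean of per-class recall.
  gear: recall = 149/338 = 0.4408
  misalign: recall = 93/165 = 0.5636
  imbalance: recall = 224/366 = 0.6120
Mean = (0.4408 + 0.5636 + 0.6120) / 3 = 0.539

0.539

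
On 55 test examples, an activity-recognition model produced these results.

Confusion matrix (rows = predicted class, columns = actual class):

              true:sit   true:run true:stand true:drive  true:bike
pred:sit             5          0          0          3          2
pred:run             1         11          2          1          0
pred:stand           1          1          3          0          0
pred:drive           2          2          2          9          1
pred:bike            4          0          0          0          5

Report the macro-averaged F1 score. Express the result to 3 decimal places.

0.580

Per-class F1 score (2·TP/(2·TP+FP+FN)):
  sit: TP=5, FP=0+0+3+2=5, FN=1+1+2+4=8 → 10/23 = 0.4348
  run: TP=11, FP=1+2+1+0=4, FN=0+1+2+0=3 → 22/29 = 0.7586
  stand: TP=3, FP=1+1+0+0=2, FN=0+2+2+0=4 → 6/12 = 0.5000
  drive: TP=9, FP=2+2+2+1=7, FN=3+1+0+0=4 → 18/29 = 0.6207
  bike: TP=5, FP=4+0+0+0=4, FN=2+0+0+1=3 → 10/17 = 0.5882
Macro-F1 score = mean = (0.4348 + 0.7586 + 0.5000 + 0.6207 + 0.5882) / 5 = 0.580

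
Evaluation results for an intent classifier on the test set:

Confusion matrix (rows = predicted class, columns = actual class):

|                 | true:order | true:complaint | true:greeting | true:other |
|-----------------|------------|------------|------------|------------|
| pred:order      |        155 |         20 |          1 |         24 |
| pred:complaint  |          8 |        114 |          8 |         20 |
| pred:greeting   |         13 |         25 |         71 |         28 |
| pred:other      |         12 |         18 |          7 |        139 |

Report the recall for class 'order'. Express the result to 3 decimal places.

Treat 'order' as positive and all other classes as negative.
recall = TP/(TP+FN).
order: TP=155, FN=8+13+12=33 → 155/188 = 0.8245

0.824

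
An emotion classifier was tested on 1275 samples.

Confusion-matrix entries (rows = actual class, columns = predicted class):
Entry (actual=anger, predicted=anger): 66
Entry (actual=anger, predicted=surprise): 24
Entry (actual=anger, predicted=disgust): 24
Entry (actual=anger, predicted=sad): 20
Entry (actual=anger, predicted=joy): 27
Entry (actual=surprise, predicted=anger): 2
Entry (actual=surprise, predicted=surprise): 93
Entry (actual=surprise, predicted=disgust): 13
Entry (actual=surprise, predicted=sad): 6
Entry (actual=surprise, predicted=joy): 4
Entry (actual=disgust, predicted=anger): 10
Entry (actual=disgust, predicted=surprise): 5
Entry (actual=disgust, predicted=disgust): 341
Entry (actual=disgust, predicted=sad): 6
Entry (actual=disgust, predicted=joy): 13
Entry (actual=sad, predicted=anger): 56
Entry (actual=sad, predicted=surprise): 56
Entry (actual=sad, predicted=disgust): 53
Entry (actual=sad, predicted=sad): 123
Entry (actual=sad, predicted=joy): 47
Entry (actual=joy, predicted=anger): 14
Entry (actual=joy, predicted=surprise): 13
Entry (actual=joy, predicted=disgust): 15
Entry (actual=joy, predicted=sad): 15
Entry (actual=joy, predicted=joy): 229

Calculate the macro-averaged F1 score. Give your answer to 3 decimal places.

0.621

Per-class F1 score (2·TP/(2·TP+FP+FN)):
  anger: TP=66, FP=2+10+56+14=82, FN=24+24+20+27=95 → 132/309 = 0.4272
  surprise: TP=93, FP=24+5+56+13=98, FN=2+13+6+4=25 → 186/309 = 0.6019
  disgust: TP=341, FP=24+13+53+15=105, FN=10+5+6+13=34 → 682/821 = 0.8307
  sad: TP=123, FP=20+6+6+15=47, FN=56+56+53+47=212 → 246/505 = 0.4871
  joy: TP=229, FP=27+4+13+47=91, FN=14+13+15+15=57 → 458/606 = 0.7558
Macro-F1 score = mean = (0.4272 + 0.6019 + 0.8307 + 0.4871 + 0.7558) / 5 = 0.621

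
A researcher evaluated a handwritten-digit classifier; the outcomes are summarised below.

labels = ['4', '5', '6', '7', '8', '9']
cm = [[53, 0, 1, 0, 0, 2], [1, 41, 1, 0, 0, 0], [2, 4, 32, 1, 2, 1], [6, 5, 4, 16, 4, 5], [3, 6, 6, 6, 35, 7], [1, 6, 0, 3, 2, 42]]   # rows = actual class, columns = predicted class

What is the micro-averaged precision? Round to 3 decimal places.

0.735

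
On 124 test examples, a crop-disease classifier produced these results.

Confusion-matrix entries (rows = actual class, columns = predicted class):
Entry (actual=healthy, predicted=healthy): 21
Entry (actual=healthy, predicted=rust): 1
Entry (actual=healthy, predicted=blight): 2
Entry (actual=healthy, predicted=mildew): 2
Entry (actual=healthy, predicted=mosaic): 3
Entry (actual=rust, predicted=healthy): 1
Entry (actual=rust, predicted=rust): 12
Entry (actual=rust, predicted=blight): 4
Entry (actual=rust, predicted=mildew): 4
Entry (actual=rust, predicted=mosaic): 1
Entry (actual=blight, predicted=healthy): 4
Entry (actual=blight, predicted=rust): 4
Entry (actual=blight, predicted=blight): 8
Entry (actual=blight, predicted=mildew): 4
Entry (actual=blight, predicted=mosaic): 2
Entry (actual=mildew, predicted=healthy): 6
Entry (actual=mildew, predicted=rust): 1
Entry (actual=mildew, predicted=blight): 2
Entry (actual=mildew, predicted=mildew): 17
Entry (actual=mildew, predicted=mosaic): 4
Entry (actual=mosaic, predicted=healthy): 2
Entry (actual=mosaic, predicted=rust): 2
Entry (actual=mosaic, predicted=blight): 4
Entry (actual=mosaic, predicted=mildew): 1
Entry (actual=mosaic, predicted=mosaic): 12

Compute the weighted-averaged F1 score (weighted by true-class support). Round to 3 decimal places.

0.561

Per-class F1 score (2·TP/(2·TP+FP+FN)):
  healthy: TP=21, FP=1+4+6+2=13, FN=1+2+2+3=8 → 42/63 = 0.6667
  rust: TP=12, FP=1+4+1+2=8, FN=1+4+4+1=10 → 24/42 = 0.5714
  blight: TP=8, FP=2+4+2+4=12, FN=4+4+4+2=14 → 16/42 = 0.3810
  mildew: TP=17, FP=2+4+4+1=11, FN=6+1+2+4=13 → 34/58 = 0.5862
  mosaic: TP=12, FP=3+1+2+4=10, FN=2+2+4+1=9 → 24/43 = 0.5581
Weighted-F1 score = Σ (supportᵢ/N)·F1 scoreᵢ with N=124: (29/124)·0.6667 + (22/124)·0.5714 + (22/124)·0.3810 + (30/124)·0.5862 + (21/124)·0.5581 = 0.561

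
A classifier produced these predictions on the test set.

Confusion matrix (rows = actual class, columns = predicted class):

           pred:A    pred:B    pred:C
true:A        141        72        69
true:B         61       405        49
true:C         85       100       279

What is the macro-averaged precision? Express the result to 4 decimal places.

Per-class precision (TP/(TP+FP)):
  A: TP=141, FP=61+85=146 → 141/287 = 0.49129
  B: TP=405, FP=72+100=172 → 405/577 = 0.70191
  C: TP=279, FP=69+49=118 → 279/397 = 0.70277
Macro-precision = mean = (0.49129 + 0.70191 + 0.70277) / 3 = 0.6320

0.6320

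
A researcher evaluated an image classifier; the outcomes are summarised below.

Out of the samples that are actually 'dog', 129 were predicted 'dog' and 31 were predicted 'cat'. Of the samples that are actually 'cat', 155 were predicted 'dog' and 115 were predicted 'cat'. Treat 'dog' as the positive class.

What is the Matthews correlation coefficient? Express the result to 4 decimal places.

0.2370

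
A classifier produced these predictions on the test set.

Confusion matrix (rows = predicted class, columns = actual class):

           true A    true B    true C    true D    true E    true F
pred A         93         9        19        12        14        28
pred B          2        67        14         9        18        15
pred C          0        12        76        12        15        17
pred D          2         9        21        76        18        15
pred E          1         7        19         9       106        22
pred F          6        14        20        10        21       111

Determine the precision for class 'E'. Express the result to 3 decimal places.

0.646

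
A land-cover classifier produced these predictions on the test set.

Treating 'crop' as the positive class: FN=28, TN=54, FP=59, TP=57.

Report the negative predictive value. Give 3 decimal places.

0.659

NPV = TN/(TN+FN) = 54/(54+28) = 0.659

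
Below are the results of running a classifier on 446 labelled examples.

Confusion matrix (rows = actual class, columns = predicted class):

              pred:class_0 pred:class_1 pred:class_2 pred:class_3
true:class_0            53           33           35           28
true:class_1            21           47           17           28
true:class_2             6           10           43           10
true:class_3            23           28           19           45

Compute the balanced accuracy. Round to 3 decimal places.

Balanced accuracy = mean of per-class recall.
  class_0: recall = 53/149 = 0.3557
  class_1: recall = 47/113 = 0.4159
  class_2: recall = 43/69 = 0.6232
  class_3: recall = 45/115 = 0.3913
Mean = (0.3557 + 0.4159 + 0.6232 + 0.3913) / 4 = 0.447

0.447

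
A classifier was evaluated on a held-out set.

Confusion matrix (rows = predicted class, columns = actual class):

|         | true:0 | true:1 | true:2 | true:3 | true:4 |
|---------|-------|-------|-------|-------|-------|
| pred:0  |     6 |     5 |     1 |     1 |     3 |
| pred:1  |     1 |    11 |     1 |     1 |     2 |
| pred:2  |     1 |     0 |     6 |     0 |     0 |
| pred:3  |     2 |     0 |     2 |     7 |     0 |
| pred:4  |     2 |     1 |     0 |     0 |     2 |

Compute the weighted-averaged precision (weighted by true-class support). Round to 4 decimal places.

0.6052

Per-class precision (TP/(TP+FP)):
  0: TP=6, FP=5+1+1+3=10 → 6/16 = 0.37500
  1: TP=11, FP=1+1+1+2=5 → 11/16 = 0.68750
  2: TP=6, FP=1+0+0+0=1 → 6/7 = 0.85714
  3: TP=7, FP=2+0+2+0=4 → 7/11 = 0.63636
  4: TP=2, FP=2+1+0+0=3 → 2/5 = 0.40000
Weighted-precision = Σ (supportᵢ/N)·precisionᵢ with N=55: (12/55)·0.37500 + (17/55)·0.68750 + (10/55)·0.85714 + (9/55)·0.63636 + (7/55)·0.40000 = 0.6052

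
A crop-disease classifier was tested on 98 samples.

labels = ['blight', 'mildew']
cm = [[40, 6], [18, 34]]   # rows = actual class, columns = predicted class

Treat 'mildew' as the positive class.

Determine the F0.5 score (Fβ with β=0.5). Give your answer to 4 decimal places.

0.8019

Fβ = (1+β²)·TP / ((1+β²)·TP + β²·FN + FP), with β²=1/4
= 1.25·34 / (1.25·34 + 0.25·18 + 6) = 0.8019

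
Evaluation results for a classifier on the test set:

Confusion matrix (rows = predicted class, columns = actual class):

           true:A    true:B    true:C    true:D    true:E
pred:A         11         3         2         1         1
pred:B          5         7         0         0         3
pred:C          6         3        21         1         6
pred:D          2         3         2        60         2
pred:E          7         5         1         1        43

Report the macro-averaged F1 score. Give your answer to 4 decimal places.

0.6363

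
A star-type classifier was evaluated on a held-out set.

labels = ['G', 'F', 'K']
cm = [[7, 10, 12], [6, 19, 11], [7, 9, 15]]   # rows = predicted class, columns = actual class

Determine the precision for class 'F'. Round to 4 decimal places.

Treat 'F' as positive and all other classes as negative.
precision = TP/(TP+FP).
F: TP=19, FP=6+11=17 → 19/36 = 0.52778

0.5278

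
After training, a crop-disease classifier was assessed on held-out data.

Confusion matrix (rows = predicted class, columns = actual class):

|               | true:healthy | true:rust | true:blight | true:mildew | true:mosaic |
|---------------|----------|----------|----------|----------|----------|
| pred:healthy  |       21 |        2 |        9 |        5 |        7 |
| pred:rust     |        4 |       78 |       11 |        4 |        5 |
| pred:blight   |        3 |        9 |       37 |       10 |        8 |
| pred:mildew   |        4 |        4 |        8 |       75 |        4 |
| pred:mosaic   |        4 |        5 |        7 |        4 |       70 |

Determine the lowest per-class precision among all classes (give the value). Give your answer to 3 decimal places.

0.477

Per-class precision (TP/(TP+FP)):
  healthy: TP=21, FP=2+9+5+7=23 → 21/44 = 0.4773
  rust: TP=78, FP=4+11+4+5=24 → 78/102 = 0.7647
  blight: TP=37, FP=3+9+10+8=30 → 37/67 = 0.5522
  mildew: TP=75, FP=4+4+8+4=20 → 75/95 = 0.7895
  mosaic: TP=70, FP=4+5+7+4=20 → 70/90 = 0.7778
Lowest is class 'healthy' with precision = 0.477.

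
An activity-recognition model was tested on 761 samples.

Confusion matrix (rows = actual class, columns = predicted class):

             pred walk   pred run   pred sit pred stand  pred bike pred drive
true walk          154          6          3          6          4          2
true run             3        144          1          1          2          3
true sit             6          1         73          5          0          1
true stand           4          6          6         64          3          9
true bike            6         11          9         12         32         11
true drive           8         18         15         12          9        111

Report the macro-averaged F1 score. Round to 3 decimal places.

0.723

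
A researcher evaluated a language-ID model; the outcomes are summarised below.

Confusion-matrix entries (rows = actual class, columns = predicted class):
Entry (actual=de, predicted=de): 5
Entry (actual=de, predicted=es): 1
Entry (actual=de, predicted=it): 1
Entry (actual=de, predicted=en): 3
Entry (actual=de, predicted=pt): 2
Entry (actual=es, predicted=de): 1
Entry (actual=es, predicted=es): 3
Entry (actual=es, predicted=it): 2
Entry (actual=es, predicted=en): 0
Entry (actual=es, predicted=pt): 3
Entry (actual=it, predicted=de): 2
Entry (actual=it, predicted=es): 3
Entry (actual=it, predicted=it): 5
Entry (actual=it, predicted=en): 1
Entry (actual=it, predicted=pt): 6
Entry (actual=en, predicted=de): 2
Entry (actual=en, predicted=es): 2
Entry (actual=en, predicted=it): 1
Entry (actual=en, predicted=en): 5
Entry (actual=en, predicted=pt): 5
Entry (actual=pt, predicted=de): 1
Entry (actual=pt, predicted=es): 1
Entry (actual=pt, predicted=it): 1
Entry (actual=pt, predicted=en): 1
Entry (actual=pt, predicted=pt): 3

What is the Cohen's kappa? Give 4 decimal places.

0.2000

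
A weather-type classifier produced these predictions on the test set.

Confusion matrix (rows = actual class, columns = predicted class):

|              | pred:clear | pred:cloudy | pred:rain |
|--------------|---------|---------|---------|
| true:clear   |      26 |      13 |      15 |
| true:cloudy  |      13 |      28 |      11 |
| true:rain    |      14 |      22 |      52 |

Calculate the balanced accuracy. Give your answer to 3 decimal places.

0.537

Balanced accuracy = mean of per-class recall.
  clear: recall = 26/54 = 0.4815
  cloudy: recall = 28/52 = 0.5385
  rain: recall = 52/88 = 0.5909
Mean = (0.4815 + 0.5385 + 0.5909) / 3 = 0.537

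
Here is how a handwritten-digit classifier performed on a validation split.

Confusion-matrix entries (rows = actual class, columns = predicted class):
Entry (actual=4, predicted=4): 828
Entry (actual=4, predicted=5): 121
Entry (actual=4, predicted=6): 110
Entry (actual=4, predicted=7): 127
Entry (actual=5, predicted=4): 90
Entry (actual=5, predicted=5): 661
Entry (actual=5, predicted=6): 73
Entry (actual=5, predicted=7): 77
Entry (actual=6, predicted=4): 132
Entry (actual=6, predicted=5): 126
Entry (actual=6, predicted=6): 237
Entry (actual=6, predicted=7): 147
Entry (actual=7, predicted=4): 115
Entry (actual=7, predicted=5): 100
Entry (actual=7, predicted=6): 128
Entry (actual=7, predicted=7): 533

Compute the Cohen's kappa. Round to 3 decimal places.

Observed agreement pₒ = trace/N = 2259/3605 = 0.6266
Expected agreement pₑ = Σ (rowᵢ·colᵢ)/N² = (1186·1165 + 901·1008 + 642·548 + 876·884)/3605² = 0.2629
κ = (pₒ − pₑ)/(1 − pₑ) = (0.6266 − 0.2629)/(1 − 0.2629) = 0.493

0.493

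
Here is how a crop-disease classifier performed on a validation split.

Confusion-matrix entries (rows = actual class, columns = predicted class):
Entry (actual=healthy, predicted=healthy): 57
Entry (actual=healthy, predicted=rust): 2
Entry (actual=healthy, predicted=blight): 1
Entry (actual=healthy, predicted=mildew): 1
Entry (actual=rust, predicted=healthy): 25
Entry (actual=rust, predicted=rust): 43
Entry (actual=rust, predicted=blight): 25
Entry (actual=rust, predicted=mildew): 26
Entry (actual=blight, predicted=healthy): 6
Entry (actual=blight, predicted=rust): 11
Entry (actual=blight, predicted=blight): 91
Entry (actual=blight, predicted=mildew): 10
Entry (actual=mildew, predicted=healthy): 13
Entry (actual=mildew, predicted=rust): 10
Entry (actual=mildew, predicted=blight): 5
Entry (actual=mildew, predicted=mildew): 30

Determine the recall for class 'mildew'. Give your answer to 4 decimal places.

0.5172

Take TP from the diagonal, FP from the rest of the 'mildew' prediction marginal, FN from the rest of the 'mildew' actual marginal.
recall = TP/(TP+FN).
mildew: TP=30, FN=13+10+5=28 → 30/58 = 0.51724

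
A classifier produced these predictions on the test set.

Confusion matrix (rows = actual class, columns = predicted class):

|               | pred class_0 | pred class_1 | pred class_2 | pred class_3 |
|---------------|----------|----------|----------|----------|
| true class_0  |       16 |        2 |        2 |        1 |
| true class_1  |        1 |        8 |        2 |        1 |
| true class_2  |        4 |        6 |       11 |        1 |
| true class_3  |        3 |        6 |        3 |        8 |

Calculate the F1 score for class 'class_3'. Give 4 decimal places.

Treat 'class_3' as positive and all other classes as negative.
F1 score = 2·TP/(2·TP+FP+FN).
class_3: TP=8, FP=1+1+1=3, FN=3+6+3=12 → 16/31 = 0.51613

0.5161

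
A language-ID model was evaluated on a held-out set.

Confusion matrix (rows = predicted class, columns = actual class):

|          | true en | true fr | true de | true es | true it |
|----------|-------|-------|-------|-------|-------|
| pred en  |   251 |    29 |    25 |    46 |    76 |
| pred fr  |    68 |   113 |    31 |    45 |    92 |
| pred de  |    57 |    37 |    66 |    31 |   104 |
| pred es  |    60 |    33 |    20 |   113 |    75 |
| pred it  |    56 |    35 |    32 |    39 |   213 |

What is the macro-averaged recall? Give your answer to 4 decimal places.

0.4279

Per-class recall (TP/(TP+FN)):
  en: TP=251, FN=68+57+60+56=241 → 251/492 = 0.51016
  fr: TP=113, FN=29+37+33+35=134 → 113/247 = 0.45749
  de: TP=66, FN=25+31+20+32=108 → 66/174 = 0.37931
  es: TP=113, FN=46+45+31+39=161 → 113/274 = 0.41241
  it: TP=213, FN=76+92+104+75=347 → 213/560 = 0.38036
Macro-recall = mean = (0.51016 + 0.45749 + 0.37931 + 0.41241 + 0.38036) / 5 = 0.4279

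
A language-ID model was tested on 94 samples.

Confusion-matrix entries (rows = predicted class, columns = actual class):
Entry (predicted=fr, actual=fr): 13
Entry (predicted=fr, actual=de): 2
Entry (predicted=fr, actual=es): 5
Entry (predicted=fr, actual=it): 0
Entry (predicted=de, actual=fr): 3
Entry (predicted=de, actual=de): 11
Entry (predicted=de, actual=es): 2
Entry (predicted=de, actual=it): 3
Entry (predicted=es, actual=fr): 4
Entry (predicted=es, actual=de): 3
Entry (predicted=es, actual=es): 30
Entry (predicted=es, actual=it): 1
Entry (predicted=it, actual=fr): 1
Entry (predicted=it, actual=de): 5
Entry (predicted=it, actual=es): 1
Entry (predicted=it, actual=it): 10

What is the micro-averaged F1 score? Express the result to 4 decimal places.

0.6809

Micro-averaging pools counts across classes: ΣTP=64, ΣFP=30, ΣFN=30.
Micro-F1 score = 2·TP/(2·TP+FP+FN) on pooled counts = 0.6809 (equals overall accuracy in single-label multiclass).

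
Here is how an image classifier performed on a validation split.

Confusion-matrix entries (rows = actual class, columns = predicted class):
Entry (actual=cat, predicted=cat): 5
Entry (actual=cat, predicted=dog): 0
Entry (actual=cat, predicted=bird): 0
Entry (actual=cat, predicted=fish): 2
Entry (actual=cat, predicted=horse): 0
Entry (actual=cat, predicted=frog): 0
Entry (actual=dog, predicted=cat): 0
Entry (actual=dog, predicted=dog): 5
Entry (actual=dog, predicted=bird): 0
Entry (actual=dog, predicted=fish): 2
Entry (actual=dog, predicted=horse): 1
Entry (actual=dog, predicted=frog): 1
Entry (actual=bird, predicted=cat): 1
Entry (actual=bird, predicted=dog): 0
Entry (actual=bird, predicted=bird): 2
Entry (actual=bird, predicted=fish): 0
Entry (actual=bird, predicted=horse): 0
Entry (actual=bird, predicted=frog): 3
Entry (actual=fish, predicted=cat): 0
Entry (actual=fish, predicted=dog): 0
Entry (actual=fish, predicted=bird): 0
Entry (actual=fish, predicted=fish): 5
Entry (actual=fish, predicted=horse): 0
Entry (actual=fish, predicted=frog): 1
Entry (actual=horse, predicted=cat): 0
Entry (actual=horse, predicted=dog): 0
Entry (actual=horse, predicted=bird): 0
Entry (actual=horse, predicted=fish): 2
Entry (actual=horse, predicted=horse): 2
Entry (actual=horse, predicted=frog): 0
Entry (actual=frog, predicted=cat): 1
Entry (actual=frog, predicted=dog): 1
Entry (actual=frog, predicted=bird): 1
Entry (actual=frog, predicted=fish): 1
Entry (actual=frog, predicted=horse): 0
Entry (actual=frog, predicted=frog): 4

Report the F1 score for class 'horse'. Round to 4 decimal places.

0.5714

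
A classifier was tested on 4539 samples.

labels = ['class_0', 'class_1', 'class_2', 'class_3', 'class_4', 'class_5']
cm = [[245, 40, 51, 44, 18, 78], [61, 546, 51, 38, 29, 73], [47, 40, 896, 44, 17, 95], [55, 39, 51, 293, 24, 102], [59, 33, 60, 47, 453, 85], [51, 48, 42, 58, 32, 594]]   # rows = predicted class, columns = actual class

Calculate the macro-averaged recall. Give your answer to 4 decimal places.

0.6519

Per-class recall (TP/(TP+FN)):
  class_0: TP=245, FN=61+47+55+59+51=273 → 245/518 = 0.47297
  class_1: TP=546, FN=40+40+39+33+48=200 → 546/746 = 0.73190
  class_2: TP=896, FN=51+51+51+60+42=255 → 896/1151 = 0.77845
  class_3: TP=293, FN=44+38+44+47+58=231 → 293/524 = 0.55916
  class_4: TP=453, FN=18+29+17+24+32=120 → 453/573 = 0.79058
  class_5: TP=594, FN=78+73+95+102+85=433 → 594/1027 = 0.57838
Macro-recall = mean = (0.47297 + 0.73190 + 0.77845 + 0.55916 + 0.79058 + 0.57838) / 6 = 0.6519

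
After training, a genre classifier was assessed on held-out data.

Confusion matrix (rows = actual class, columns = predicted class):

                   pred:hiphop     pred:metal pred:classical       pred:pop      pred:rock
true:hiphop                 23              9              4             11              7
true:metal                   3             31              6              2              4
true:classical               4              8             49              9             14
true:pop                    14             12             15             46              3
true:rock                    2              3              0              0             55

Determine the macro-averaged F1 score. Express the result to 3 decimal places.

Per-class F1 score (2·TP/(2·TP+FP+FN)):
  hiphop: TP=23, FP=3+4+14+2=23, FN=9+4+11+7=31 → 46/100 = 0.4600
  metal: TP=31, FP=9+8+12+3=32, FN=3+6+2+4=15 → 62/109 = 0.5688
  classical: TP=49, FP=4+6+15+0=25, FN=4+8+9+14=35 → 98/158 = 0.6203
  pop: TP=46, FP=11+2+9+0=22, FN=14+12+15+3=44 → 92/158 = 0.5823
  rock: TP=55, FP=7+4+14+3=28, FN=2+3+0+0=5 → 110/143 = 0.7692
Macro-F1 score = mean = (0.4600 + 0.5688 + 0.6203 + 0.5823 + 0.7692) / 5 = 0.600

0.600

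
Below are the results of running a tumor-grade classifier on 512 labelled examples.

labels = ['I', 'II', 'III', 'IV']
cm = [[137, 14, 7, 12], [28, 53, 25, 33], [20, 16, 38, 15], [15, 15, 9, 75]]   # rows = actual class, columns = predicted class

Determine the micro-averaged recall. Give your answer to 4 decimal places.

0.5918

Micro-averaging pools counts across classes: ΣTP=303, ΣFP=209, ΣFN=209.
Micro-recall = TP/(TP+FN) on pooled counts = 0.5918 (equals overall accuracy in single-label multiclass).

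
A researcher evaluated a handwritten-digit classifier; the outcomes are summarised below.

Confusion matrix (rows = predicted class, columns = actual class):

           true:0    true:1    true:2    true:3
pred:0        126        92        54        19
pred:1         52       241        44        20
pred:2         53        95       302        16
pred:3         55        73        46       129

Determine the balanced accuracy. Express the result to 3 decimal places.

Balanced accuracy = mean of per-class recall.
  0: recall = 126/286 = 0.4406
  1: recall = 241/501 = 0.4810
  2: recall = 302/446 = 0.6771
  3: recall = 129/184 = 0.7011
Mean = (0.4406 + 0.4810 + 0.6771 + 0.7011) / 4 = 0.575

0.575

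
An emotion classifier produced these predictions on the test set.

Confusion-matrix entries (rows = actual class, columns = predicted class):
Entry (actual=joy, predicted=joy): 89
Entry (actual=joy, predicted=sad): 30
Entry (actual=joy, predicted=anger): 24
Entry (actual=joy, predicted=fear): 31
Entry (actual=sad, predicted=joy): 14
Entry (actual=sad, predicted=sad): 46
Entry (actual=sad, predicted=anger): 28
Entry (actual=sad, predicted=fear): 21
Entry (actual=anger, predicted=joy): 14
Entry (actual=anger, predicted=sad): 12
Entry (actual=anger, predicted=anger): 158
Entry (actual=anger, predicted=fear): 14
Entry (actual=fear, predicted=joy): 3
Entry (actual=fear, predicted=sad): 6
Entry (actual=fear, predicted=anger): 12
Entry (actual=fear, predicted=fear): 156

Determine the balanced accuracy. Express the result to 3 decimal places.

Balanced accuracy = mean of per-class recall.
  joy: recall = 89/174 = 0.5115
  sad: recall = 46/109 = 0.4220
  anger: recall = 158/198 = 0.7980
  fear: recall = 156/177 = 0.8814
Mean = (0.5115 + 0.4220 + 0.7980 + 0.8814) / 4 = 0.653

0.653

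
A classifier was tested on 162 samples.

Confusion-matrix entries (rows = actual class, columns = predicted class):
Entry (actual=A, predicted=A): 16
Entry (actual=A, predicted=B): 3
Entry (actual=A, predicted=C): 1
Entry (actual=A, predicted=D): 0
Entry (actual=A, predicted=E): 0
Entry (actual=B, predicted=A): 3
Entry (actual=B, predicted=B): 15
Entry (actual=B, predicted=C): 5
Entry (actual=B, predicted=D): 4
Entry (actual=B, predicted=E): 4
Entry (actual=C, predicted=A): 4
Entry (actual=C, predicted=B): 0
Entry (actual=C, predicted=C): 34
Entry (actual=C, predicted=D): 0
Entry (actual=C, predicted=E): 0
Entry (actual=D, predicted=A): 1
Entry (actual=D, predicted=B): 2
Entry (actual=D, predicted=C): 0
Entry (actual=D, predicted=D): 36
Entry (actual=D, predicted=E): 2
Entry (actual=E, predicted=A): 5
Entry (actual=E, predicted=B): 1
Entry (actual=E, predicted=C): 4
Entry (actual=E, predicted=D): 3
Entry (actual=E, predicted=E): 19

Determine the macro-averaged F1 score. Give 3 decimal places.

0.717

Per-class F1 score (2·TP/(2·TP+FP+FN)):
  A: TP=16, FP=3+4+1+5=13, FN=3+1+0+0=4 → 32/49 = 0.6531
  B: TP=15, FP=3+0+2+1=6, FN=3+5+4+4=16 → 30/52 = 0.5769
  C: TP=34, FP=1+5+0+4=10, FN=4+0+0+0=4 → 68/82 = 0.8293
  D: TP=36, FP=0+4+0+3=7, FN=1+2+0+2=5 → 72/84 = 0.8571
  E: TP=19, FP=0+4+0+2=6, FN=5+1+4+3=13 → 38/57 = 0.6667
Macro-F1 score = mean = (0.6531 + 0.5769 + 0.8293 + 0.8571 + 0.6667) / 5 = 0.717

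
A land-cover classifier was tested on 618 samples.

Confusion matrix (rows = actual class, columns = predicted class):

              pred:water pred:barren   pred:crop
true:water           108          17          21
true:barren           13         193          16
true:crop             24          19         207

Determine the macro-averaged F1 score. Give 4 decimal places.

Per-class F1 score (2·TP/(2·TP+FP+FN)):
  water: TP=108, FP=13+24=37, FN=17+21=38 → 216/291 = 0.74227
  barren: TP=193, FP=17+19=36, FN=13+16=29 → 386/451 = 0.85588
  crop: TP=207, FP=21+16=37, FN=24+19=43 → 414/494 = 0.83806
Macro-F1 score = mean = (0.74227 + 0.85588 + 0.83806) / 3 = 0.8121

0.8121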